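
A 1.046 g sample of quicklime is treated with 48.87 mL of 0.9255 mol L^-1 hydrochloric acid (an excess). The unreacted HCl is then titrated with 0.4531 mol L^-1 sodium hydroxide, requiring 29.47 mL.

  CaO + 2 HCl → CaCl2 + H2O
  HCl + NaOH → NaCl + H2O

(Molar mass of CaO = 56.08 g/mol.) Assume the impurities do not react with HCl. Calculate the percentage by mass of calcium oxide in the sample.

85.45 %

n(HCl) added = 0.04887 × 0.9255 = 0.04523 mol
n(NaOH) used in back-titration = 0.02947 × 0.4531 = 0.01335 mol
n(HCl) left over = 0.01335 mol (1:1 ratio)
n(HCl) consumed by analyte = 0.04523 − 0.01335 = 0.03188 mol
From the 1:2 ratio, n(CaO) = 1/2 × 0.03188 = 0.01594 mol
mass of CaO = 0.01594 × 56.08 = 0.8938 g
% CaO = 0.8938 / 1.046 × 100 = 85.45 %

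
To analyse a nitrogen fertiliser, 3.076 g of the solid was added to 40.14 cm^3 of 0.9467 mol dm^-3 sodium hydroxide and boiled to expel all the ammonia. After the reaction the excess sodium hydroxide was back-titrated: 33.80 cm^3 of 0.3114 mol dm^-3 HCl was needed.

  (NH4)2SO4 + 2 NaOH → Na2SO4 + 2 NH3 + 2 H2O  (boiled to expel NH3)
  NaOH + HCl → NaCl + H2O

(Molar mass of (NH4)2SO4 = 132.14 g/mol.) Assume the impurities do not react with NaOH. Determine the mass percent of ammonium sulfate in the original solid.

n(NaOH) added = 0.04014 × 0.9467 = 0.03800 mol
n(HCl) used in back-titration = 0.03380 × 0.3114 = 0.01053 mol
n(NaOH) left over = 0.01053 mol (1:1 ratio)
n(NaOH) consumed by analyte = 0.03800 − 0.01053 = 0.02748 mol
From the 1:2 ratio, n((NH4)2SO4) = 1/2 × 0.02748 = 0.01374 mol
mass of (NH4)2SO4 = 0.01374 × 132.14 = 1.815 g
% (NH4)2SO4 = 1.815 / 3.076 × 100 = 59.01 %

59.01 %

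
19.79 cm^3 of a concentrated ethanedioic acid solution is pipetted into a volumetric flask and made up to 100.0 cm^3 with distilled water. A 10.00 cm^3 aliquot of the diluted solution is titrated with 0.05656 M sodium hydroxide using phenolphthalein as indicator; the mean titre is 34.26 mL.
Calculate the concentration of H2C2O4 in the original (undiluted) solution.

0.4896 M

H2C2O4 + 2 NaOH → Na2C2O4 + 2 H2O
n(NaOH) = 0.03426 × 0.05656 = 1.938 × 10^-3 mol
From the 1:2 ratio, n(H2C2O4) in the aliquot = 1/2 × 1.938 × 10^-3 = 9.689 × 10^-4 mol
[H2C2O4]_dilute = 9.689 × 10^-4 / 0.01000 = 0.09689 mol/L
Dilution factor = 100.0 / 19.79 = 5.053
[H2C2O4]_stock = 0.09689 × 5.053 = 0.4896 mol/L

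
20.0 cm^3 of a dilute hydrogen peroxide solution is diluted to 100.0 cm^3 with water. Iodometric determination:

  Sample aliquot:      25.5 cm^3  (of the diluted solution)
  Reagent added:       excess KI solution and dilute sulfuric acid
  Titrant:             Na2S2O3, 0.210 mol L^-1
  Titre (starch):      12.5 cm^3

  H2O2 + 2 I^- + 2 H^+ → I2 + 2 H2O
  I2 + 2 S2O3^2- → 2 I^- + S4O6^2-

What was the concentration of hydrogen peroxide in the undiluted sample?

n(S2O3^2-) = 0.0125 × 0.210 = 2.62 × 10^-3 mol
n(I2) = n(S2O3^2-)/2 = 1.31 × 10^-3 mol
n(H2O2) in the aliquot = 1.31 × 10^-3 mol (1:1 ratio)
[H2O2]_dilute = 1.31 × 10^-3 / 0.0255 = 0.0515 mol/L
[H2O2]_original = 0.0515 × 100.0/20.0 = 0.257 mol/L

0.257 mol/L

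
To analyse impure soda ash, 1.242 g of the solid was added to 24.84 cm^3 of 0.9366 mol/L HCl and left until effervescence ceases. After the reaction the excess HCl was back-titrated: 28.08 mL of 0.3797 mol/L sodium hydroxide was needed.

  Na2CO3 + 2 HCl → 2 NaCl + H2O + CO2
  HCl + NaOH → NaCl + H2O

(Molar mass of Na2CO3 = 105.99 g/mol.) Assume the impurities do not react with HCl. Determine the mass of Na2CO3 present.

n(HCl) added = 0.02484 × 0.9366 = 0.02327 mol
n(NaOH) used in back-titration = 0.02808 × 0.3797 = 0.01066 mol
n(HCl) left over = 0.01066 mol (1:1 ratio)
n(HCl) consumed by analyte = 0.02327 − 0.01066 = 0.01260 mol
From the 1:2 ratio, n(Na2CO3) = 1/2 × 0.01260 = 6.302 × 10^-3 mol
mass of Na2CO3 = 6.302 × 10^-3 × 105.99 = 0.6679 g

0.6679 g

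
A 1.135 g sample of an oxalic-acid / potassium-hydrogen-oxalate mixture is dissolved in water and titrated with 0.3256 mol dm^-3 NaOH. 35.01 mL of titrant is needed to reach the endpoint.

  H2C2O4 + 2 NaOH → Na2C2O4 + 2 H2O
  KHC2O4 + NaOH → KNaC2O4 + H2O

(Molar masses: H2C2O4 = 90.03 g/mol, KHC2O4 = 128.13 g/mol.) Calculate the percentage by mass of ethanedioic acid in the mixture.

n(NaOH) = 0.03501 × 0.3256 = 0.01140 mol
Let x = n(H2C2O4), y = n(KHC2O4).
Titrant: 2x + 1y = 0.01140;  mass: 90.03x + 128.13y = 1.135
Solving, x = 1.959 × 10^-3 mol, y = 7.482 × 10^-3 mol
mass of H2C2O4 = 1.959 × 10^-3 × 90.03 = 0.1763 g
% H2C2O4 = 0.1763 / 1.135 × 100 = 15.54 %

15.54 %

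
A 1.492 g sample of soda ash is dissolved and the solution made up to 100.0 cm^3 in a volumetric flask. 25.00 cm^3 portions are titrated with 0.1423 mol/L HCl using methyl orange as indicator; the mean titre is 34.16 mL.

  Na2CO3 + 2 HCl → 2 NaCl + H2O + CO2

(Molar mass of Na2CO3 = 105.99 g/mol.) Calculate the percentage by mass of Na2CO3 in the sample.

69.06 %

n(HCl) per titration = 0.03416 × 0.1423 = 4.861 × 10^-3 mol
From the 1:2 ratio, n(Na2CO3) in each aliquot = 1/2 × 4.861 × 10^-3 = 2.430 × 10^-3 mol
n(Na2CO3) in the whole flask = 2.430 × 10^-3 × 100.0/25.00 = 9.722 × 10^-3 mol
mass of Na2CO3 = 9.722 × 10^-3 × 105.99 = 1.030 g
% Na2CO3 = 1.030 / 1.492 × 100 = 69.06 %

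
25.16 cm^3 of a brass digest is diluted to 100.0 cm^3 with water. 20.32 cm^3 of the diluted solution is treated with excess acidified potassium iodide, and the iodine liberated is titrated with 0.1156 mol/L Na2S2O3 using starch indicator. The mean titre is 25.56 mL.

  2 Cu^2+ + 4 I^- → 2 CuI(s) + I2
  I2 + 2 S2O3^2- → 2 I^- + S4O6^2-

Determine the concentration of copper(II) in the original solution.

0.5779 mol/L

n(S2O3^2-) = 0.02556 × 0.1156 = 2.955 × 10^-3 mol
n(I2) = n(S2O3^2-)/2 = 1.477 × 10^-3 mol
From the 2:1 ratio, n(Cu2+) in the aliquot = 2/1 × 1.477 × 10^-3 = 2.955 × 10^-3 mol
[Cu2+]_dilute = 2.955 × 10^-3 / 0.02032 = 0.1454 mol/L
[Cu2+]_original = 0.1454 × 100.0/25.16 = 0.5779 mol/L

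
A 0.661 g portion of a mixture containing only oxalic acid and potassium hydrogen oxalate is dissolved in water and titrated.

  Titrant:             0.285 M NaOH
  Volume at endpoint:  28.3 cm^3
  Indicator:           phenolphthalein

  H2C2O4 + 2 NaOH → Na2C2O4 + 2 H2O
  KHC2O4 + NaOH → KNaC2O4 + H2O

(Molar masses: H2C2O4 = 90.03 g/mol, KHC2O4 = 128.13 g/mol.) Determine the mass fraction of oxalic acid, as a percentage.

n(NaOH) = 0.0283 × 0.285 = 8.07 × 10^-3 mol
Let x = n(H2C2O4), y = n(KHC2O4).
Titrant: 2x + 1y = 8.07 × 10^-3;  mass: 90.03x + 128.13y = 0.661
Solving, x = 2.24 × 10^-3 mol, y = 3.58 × 10^-3 mol
mass of H2C2O4 = 2.24 × 10^-3 × 90.03 = 0.202 g
% H2C2O4 = 0.202 / 0.661 × 100 = 30.5 %

30.5 %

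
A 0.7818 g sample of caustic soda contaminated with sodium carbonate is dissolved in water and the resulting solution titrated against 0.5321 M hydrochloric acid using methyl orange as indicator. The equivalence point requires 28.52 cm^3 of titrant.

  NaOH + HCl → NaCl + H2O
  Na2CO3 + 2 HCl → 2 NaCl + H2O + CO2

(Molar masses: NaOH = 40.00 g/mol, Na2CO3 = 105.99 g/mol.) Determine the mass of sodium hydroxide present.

n(HCl) = 0.02852 × 0.5321 = 0.01518 mol
Let x = n(NaOH), y = n(Na2CO3).
Titrant: 1x + 2y = 0.01518;  mass: 40.00x + 105.99y = 0.7818
Solving, x = 1.726 × 10^-3 mol, y = 6.725 × 10^-3 mol
mass of NaOH = 1.726 × 10^-3 × 40.00 = 0.06903 g

0.06903 g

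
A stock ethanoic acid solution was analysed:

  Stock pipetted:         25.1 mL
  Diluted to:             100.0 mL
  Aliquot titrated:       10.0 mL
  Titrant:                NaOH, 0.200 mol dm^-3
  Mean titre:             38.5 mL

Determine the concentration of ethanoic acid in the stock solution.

3.07 mol/L

CH3COOH + NaOH → CH3COONa + H2O
n(NaOH) = 0.0385 × 0.200 = 7.70 × 10^-3 mol
n(CH3COOH) in the aliquot = 7.70 × 10^-3 mol (1:1 ratio)
[CH3COOH]_dilute = 7.70 × 10^-3 / 0.0100 = 0.770 mol/L
Dilution factor = 100.0 / 25.1 = 3.984
[CH3COOH]_stock = 0.770 × 3.984 = 3.07 mol/L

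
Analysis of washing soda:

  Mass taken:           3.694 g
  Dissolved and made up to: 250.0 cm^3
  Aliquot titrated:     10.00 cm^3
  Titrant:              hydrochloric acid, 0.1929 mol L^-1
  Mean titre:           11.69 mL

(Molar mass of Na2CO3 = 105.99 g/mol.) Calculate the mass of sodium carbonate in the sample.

Na2CO3 + 2 HCl → 2 NaCl + H2O + CO2
n(HCl) per titration = 0.01169 × 0.1929 = 2.255 × 10^-3 mol
From the 1:2 ratio, n(Na2CO3) in each aliquot = 1/2 × 2.255 × 10^-3 = 1.128 × 10^-3 mol
n(Na2CO3) in the whole flask = 1.128 × 10^-3 × 250.0/10.00 = 0.02819 mol
mass of Na2CO3 = 0.02819 × 105.99 = 2.988 g

2.988 g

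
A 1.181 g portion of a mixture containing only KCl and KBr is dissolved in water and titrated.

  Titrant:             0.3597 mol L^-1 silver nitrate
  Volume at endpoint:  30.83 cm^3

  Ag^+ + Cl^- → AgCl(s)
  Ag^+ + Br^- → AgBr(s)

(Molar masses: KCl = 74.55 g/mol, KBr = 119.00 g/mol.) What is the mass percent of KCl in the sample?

19.69 %

n(AgNO3) = 0.03083 × 0.3597 = 0.01109 mol
Let x = n(KCl), y = n(KBr).
Titrant: 1x + 1y = 0.01109;  mass: 74.55x + 119.00y = 1.181
Solving, x = 3.119 × 10^-3 mol, y = 7.970 × 10^-3 mol
mass of KCl = 3.119 × 10^-3 × 74.55 = 0.2325 g
% KCl = 0.2325 / 1.181 × 100 = 19.69 %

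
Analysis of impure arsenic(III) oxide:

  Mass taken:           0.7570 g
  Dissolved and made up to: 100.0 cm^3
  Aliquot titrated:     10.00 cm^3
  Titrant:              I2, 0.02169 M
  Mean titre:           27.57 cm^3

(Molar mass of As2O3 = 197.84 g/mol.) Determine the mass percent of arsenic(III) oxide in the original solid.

78.14 %

As2O3 + 2 I2 + 2 H2O → As2O5 + 4 HI
n(I2) per titration = 0.02757 × 0.02169 = 5.980 × 10^-4 mol
From the 1:2 ratio, n(As2O3) in each aliquot = 1/2 × 5.980 × 10^-4 = 2.990 × 10^-4 mol
n(As2O3) in the whole flask = 2.990 × 10^-4 × 100.0/10.00 = 2.990 × 10^-3 mol
mass of As2O3 = 2.990 × 10^-3 × 197.84 = 0.5915 g
% As2O3 = 0.5915 / 0.7570 × 100 = 78.14 %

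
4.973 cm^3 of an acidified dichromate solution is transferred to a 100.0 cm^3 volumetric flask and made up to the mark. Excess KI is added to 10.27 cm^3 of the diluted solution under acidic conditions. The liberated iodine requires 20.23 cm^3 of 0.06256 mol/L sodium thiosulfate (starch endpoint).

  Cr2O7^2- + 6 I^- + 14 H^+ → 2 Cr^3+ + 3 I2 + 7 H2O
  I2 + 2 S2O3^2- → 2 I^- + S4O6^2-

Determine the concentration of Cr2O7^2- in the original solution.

n(S2O3^2-) = 0.02023 × 0.06256 = 1.266 × 10^-3 mol
n(I2) = n(S2O3^2-)/2 = 6.328 × 10^-4 mol
From the 1:3 ratio, n(Cr2O7^2-) in the aliquot = 1/3 × 6.328 × 10^-4 = 2.109 × 10^-4 mol
[Cr2O7^2-]_dilute = 2.109 × 10^-4 / 0.01027 = 0.02054 mol/L
[Cr2O7^2-]_original = 0.02054 × 100.0/4.973 = 0.4130 mol/L

0.4130 mol/L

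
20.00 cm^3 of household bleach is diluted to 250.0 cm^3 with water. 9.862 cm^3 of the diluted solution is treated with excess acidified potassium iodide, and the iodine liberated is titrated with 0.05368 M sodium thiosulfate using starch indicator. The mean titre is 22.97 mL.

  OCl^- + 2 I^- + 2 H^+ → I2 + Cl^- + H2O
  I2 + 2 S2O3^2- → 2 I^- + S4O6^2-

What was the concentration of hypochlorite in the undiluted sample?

0.7814 M

n(S2O3^2-) = 0.02297 × 0.05368 = 1.233 × 10^-3 mol
n(I2) = n(S2O3^2-)/2 = 6.165 × 10^-4 mol
n(OCl^-) in the aliquot = 6.165 × 10^-4 mol (1:1 ratio)
[OCl^-]_dilute = 6.165 × 10^-4 / 0.009862 = 0.06251 mol/L
[OCl^-]_original = 0.06251 × 250.0/20.00 = 0.7814 mol/L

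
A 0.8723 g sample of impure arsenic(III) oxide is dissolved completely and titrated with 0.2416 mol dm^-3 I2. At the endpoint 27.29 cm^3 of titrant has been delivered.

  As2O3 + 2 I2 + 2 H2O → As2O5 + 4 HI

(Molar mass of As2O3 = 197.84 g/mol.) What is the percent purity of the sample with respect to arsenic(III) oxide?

74.77 %

n(I2) = 0.02729 L × 0.2416 mol/L = 6.593 × 10^-3 mol
From the 1:2 ratio, n(As2O3) = 1/2 × 6.593 × 10^-3 = 3.297 × 10^-3 mol
mass of As2O3 = 3.297 × 10^-3 × 197.84 g/mol = 0.6522 g
% As2O3 = 0.6522 / 0.8723 × 100 = 74.77 %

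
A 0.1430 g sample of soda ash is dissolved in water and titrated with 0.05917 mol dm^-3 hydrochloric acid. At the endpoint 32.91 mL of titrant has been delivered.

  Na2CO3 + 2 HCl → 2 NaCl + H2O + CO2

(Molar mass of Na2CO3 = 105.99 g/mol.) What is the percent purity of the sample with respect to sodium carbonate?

72.17 %

n(HCl) = 0.03291 L × 0.05917 mol/L = 1.947 × 10^-3 mol
From the 1:2 ratio, n(Na2CO3) = 1/2 × 1.947 × 10^-3 = 9.736 × 10^-4 mol
mass of Na2CO3 = 9.736 × 10^-4 × 105.99 g/mol = 0.1032 g
% Na2CO3 = 0.1032 / 0.1430 × 100 = 72.17 %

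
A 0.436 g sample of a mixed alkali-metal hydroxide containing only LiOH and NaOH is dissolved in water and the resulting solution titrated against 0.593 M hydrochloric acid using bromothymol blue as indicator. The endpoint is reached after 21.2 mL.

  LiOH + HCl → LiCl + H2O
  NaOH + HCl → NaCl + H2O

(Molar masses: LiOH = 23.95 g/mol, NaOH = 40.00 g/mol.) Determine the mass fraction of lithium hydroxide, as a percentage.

22.9 %

n(HCl) = 0.0212 × 0.593 = 0.0126 mol
Let x = n(LiOH), y = n(NaOH).
Titrant: 1x + 1y = 0.0126;  mass: 23.95x + 40.00y = 0.436
Solving, x = 4.17 × 10^-3 mol, y = 8.41 × 10^-3 mol
mass of LiOH = 4.17 × 10^-3 × 23.95 = 0.0998 g
% LiOH = 0.0998 / 0.436 × 100 = 22.9 %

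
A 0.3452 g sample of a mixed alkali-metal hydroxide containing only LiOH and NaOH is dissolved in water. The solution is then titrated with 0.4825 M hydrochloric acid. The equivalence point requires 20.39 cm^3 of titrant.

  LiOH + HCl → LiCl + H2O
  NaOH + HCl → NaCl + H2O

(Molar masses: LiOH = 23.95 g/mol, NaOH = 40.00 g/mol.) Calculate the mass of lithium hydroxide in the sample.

n(HCl) = 0.02039 × 0.4825 = 9.838 × 10^-3 mol
Let x = n(LiOH), y = n(NaOH).
Titrant: 1x + 1y = 9.838 × 10^-3;  mass: 23.95x + 40.00y = 0.3452
Solving, x = 3.011 × 10^-3 mol, y = 6.827 × 10^-3 mol
mass of LiOH = 3.011 × 10^-3 × 23.95 = 0.07211 g

0.07211 g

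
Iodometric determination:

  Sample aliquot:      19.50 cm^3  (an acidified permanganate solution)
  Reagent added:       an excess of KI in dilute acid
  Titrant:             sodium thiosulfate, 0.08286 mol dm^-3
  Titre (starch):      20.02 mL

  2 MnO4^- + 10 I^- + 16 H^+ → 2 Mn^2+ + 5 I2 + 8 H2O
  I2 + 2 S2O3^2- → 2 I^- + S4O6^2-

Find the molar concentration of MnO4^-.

n(S2O3^2-) = 0.02002 × 0.08286 = 1.659 × 10^-3 mol
n(I2) = n(S2O3^2-)/2 = 8.294 × 10^-4 mol
From the 2:5 ratio, n(MnO4^-) in the aliquot = 2/5 × 8.294 × 10^-4 = 3.318 × 10^-4 mol
[MnO4^-] = 3.318 × 10^-4 / 0.01950 = 0.01701 mol/L

0.01701 mol/L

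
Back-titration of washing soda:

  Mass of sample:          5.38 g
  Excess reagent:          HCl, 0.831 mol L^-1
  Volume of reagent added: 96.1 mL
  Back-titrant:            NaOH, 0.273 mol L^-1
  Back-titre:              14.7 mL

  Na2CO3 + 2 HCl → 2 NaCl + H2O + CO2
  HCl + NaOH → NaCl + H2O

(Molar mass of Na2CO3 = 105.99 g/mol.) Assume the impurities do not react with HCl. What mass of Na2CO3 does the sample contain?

4.02 g

n(HCl) added = 0.0961 × 0.831 = 0.0799 mol
n(NaOH) used in back-titration = 0.0147 × 0.273 = 4.01 × 10^-3 mol
n(HCl) left over = 4.01 × 10^-3 mol (1:1 ratio)
n(HCl) consumed by analyte = 0.0799 − 4.01 × 10^-3 = 0.0758 mol
From the 1:2 ratio, n(Na2CO3) = 1/2 × 0.0758 = 0.0379 mol
mass of Na2CO3 = 0.0379 × 105.99 = 4.02 g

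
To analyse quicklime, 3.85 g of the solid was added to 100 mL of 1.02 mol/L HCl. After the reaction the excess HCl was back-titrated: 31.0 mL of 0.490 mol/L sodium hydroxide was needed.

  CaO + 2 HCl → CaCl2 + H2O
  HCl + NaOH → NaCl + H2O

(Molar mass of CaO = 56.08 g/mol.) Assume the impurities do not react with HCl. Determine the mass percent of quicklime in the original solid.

63.2 %

n(HCl) added = 0.100 × 1.02 = 0.102 mol
n(NaOH) used in back-titration = 0.0310 × 0.490 = 0.0152 mol
n(HCl) left over = 0.0152 mol (1:1 ratio)
n(HCl) consumed by analyte = 0.102 − 0.0152 = 0.0868 mol
From the 1:2 ratio, n(CaO) = 1/2 × 0.0868 = 0.0434 mol
mass of CaO = 0.0434 × 56.08 = 2.43 g
% CaO = 2.43 / 3.85 × 100 = 63.2 %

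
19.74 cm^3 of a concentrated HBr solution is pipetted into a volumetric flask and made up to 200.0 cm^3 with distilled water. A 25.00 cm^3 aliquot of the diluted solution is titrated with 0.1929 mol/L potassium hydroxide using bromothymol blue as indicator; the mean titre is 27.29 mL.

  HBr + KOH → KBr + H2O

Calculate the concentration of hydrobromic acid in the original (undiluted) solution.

n(KOH) = 0.02729 × 0.1929 = 5.264 × 10^-3 mol
n(HBr) in the aliquot = 5.264 × 10^-3 mol (1:1 ratio)
[HBr]_dilute = 5.264 × 10^-3 / 0.02500 = 0.2106 mol/L
Dilution factor = 200.0 / 19.74 = 10.13
[HBr]_stock = 0.2106 × 10.13 = 2.133 mol/L

2.133 mol/L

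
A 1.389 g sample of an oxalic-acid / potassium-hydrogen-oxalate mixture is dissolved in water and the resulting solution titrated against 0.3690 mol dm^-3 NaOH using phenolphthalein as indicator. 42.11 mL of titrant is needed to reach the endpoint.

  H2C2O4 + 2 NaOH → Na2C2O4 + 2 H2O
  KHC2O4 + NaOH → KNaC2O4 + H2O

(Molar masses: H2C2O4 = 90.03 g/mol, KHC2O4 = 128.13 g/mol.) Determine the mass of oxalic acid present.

n(NaOH) = 0.04211 × 0.3690 = 0.01554 mol
Let x = n(H2C2O4), y = n(KHC2O4).
Titrant: 2x + 1y = 0.01554;  mass: 90.03x + 128.13y = 1.389
Solving, x = 3.621 × 10^-3 mol, y = 8.296 × 10^-3 mol
mass of H2C2O4 = 3.621 × 10^-3 × 90.03 = 0.3260 g

0.3260 g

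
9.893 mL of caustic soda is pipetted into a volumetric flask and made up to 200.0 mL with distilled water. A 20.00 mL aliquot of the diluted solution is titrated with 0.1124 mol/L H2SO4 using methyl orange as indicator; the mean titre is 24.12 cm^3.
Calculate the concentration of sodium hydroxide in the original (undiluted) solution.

2 NaOH + H2SO4 → Na2SO4 + 2 H2O
n(H2SO4) = 0.02412 × 0.1124 = 2.711 × 10^-3 mol
From the 2:1 ratio, n(NaOH) in the aliquot = 2/1 × 2.711 × 10^-3 = 5.422 × 10^-3 mol
[NaOH]_dilute = 5.422 × 10^-3 / 0.02000 = 0.2711 mol/L
Dilution factor = 200.0 / 9.893 = 20.22
[NaOH]_stock = 0.2711 × 20.22 = 5.481 mol/L

5.481 mol/L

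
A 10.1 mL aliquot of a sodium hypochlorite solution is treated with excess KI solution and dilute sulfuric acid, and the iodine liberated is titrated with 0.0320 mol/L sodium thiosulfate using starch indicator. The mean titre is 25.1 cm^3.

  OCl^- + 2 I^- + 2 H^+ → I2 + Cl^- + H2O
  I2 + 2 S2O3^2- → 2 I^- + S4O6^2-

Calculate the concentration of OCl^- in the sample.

0.0398 mol/L

n(S2O3^2-) = 0.0251 × 0.0320 = 8.03 × 10^-4 mol
n(I2) = n(S2O3^2-)/2 = 4.02 × 10^-4 mol
n(OCl^-) in the aliquot = 4.02 × 10^-4 mol (1:1 ratio)
[OCl^-] = 4.02 × 10^-4 / 0.0101 = 0.0398 mol/L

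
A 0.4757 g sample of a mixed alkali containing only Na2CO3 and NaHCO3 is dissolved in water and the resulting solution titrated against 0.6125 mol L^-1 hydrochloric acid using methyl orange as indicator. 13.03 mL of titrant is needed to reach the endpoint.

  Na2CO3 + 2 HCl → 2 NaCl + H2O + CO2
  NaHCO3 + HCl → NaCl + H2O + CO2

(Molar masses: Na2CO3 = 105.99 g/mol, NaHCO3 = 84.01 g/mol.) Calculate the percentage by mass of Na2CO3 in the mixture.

n(HCl) = 0.01303 × 0.6125 = 7.981 × 10^-3 mol
Let x = n(Na2CO3), y = n(NaHCO3).
Titrant: 2x + 1y = 7.981 × 10^-3;  mass: 105.99x + 84.01y = 0.4757
Solving, x = 3.140 × 10^-3 mol, y = 1.701 × 10^-3 mol
mass of Na2CO3 = 3.140 × 10^-3 × 105.99 = 0.3328 g
% Na2CO3 = 0.3328 / 0.4757 × 100 = 69.96 %

69.96 %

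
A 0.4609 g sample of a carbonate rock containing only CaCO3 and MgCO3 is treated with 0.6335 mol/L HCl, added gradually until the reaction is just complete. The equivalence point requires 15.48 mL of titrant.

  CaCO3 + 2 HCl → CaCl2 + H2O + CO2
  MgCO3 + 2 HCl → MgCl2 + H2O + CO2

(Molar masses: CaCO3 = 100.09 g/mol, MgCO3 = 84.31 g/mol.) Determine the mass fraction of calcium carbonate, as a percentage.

65.37 %

n(HCl) = 0.01548 × 0.6335 = 9.807 × 10^-3 mol
Let x = n(CaCO3), y = n(MgCO3).
Titrant: 2x + 2y = 9.807 × 10^-3;  mass: 100.09x + 84.31y = 0.4609
Solving, x = 3.010 × 10^-3 mol, y = 1.893 × 10^-3 mol
mass of CaCO3 = 3.010 × 10^-3 × 100.09 = 0.3013 g
% CaCO3 = 0.3013 / 0.4609 × 100 = 65.37 %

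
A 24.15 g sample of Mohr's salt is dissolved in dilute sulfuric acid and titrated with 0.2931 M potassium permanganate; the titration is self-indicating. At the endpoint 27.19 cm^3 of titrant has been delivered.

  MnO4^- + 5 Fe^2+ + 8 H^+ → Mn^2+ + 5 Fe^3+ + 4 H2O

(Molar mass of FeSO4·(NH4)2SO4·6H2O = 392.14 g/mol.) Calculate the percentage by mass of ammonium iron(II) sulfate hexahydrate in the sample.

64.70 %

n(KMnO4) = 0.02719 L × 0.2931 mol/L = 7.969 × 10^-3 mol
From the 5:1 ratio, n(FeSO4·(NH4)2SO4·6H2O) = 5/1 × 7.969 × 10^-3 = 0.03985 mol
mass of FeSO4·(NH4)2SO4·6H2O = 0.03985 × 392.14 g/mol = 15.63 g
% FeSO4·(NH4)2SO4·6H2O = 15.63 / 24.15 × 100 = 64.70 %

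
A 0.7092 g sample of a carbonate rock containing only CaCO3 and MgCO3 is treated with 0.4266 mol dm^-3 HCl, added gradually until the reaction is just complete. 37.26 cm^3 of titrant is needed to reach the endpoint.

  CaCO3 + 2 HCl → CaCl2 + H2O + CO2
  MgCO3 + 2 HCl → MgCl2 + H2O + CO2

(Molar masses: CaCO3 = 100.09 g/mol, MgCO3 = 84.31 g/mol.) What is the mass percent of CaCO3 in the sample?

n(HCl) = 0.03726 × 0.4266 = 0.01590 mol
Let x = n(CaCO3), y = n(MgCO3).
Titrant: 2x + 2y = 0.01590;  mass: 100.09x + 84.31y = 0.7092
Solving, x = 2.480 × 10^-3 mol, y = 5.467 × 10^-3 mol
mass of CaCO3 = 2.480 × 10^-3 × 100.09 = 0.2483 g
% CaCO3 = 0.2483 / 0.7092 × 100 = 35.01 %

35.01 %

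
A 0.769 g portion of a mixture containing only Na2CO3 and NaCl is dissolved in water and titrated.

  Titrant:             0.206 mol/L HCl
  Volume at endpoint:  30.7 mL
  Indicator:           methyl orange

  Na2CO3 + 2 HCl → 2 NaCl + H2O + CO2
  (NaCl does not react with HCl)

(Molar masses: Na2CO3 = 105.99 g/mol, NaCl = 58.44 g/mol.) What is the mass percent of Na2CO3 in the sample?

43.6 %

n(HCl) = 0.0307 × 0.206 = 6.32 × 10^-3 mol
Let x = n(Na2CO3), y = n(NaCl).
Titrant: 2x = 6.32 × 10^-3;  mass: 105.99x + 58.44y = 0.769
Solving, x = 3.16 × 10^-3 mol, y = 7.42 × 10^-3 mol
mass of Na2CO3 = 3.16 × 10^-3 × 105.99 = 0.335 g
% Na2CO3 = 0.335 / 0.769 × 100 = 43.6 %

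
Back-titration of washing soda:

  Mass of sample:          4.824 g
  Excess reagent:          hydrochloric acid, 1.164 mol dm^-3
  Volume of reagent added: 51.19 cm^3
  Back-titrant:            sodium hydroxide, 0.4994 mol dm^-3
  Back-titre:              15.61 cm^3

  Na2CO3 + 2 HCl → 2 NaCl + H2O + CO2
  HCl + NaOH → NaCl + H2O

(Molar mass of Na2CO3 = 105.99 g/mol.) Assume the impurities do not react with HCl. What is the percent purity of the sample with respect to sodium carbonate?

56.89 %

n(HCl) added = 0.05119 × 1.164 = 0.05959 mol
n(NaOH) used in back-titration = 0.01561 × 0.4994 = 7.796 × 10^-3 mol
n(HCl) left over = 7.796 × 10^-3 mol (1:1 ratio)
n(HCl) consumed by analyte = 0.05959 − 7.796 × 10^-3 = 0.05179 mol
From the 1:2 ratio, n(Na2CO3) = 1/2 × 0.05179 = 0.02589 mol
mass of Na2CO3 = 0.02589 × 105.99 = 2.745 g
% Na2CO3 = 2.745 / 4.824 × 100 = 56.89 %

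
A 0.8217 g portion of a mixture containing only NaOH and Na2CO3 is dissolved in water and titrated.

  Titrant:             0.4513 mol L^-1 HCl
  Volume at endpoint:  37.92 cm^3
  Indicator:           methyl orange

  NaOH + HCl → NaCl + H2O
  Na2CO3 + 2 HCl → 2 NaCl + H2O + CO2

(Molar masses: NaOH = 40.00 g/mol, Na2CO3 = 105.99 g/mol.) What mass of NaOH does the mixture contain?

n(HCl) = 0.03792 × 0.4513 = 0.01711 mol
Let x = n(NaOH), y = n(Na2CO3).
Titrant: 1x + 2y = 0.01711;  mass: 40.00x + 105.99y = 0.8217
Solving, x = 6.558 × 10^-3 mol, y = 5.278 × 10^-3 mol
mass of NaOH = 6.558 × 10^-3 × 40.00 = 0.2623 g

0.2623 g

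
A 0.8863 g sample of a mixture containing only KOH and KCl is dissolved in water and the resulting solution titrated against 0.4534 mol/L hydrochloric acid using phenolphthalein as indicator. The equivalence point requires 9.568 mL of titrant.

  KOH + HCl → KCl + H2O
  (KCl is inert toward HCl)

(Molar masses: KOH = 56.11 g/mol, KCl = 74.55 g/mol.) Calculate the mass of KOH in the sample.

0.2434 g

n(HCl) = 0.009568 × 0.4534 = 4.338 × 10^-3 mol
Let x = n(KOH), y = n(KCl).
Titrant: 1x = 4.338 × 10^-3;  mass: 56.11x + 74.55y = 0.8863
Solving, x = 4.338 × 10^-3 mol, y = 8.624 × 10^-3 mol
mass of KOH = 4.338 × 10^-3 × 56.11 = 0.2434 g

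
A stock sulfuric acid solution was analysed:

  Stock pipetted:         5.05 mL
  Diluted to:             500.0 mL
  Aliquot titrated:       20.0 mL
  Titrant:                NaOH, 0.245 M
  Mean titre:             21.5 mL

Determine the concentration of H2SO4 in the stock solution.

13.0 M

H2SO4 + 2 NaOH → Na2SO4 + 2 H2O
n(NaOH) = 0.0215 × 0.245 = 5.27 × 10^-3 mol
From the 1:2 ratio, n(H2SO4) in the aliquot = 1/2 × 5.27 × 10^-3 = 2.63 × 10^-3 mol
[H2SO4]_dilute = 2.63 × 10^-3 / 0.0200 = 0.132 mol/L
Dilution factor = 500.0 / 5.05 = 99.01
[H2SO4]_stock = 0.132 × 99.01 = 13.0 mol/L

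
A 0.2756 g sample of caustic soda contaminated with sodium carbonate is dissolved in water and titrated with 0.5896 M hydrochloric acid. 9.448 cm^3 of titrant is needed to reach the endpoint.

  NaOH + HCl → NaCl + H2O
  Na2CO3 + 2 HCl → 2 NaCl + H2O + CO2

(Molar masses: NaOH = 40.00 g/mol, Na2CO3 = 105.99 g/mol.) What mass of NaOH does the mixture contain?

0.06036 g

n(HCl) = 0.009448 × 0.5896 = 5.571 × 10^-3 mol
Let x = n(NaOH), y = n(Na2CO3).
Titrant: 1x + 2y = 5.571 × 10^-3;  mass: 40.00x + 105.99y = 0.2756
Solving, x = 1.509 × 10^-3 mol, y = 2.031 × 10^-3 mol
mass of NaOH = 1.509 × 10^-3 × 40.00 = 0.06036 g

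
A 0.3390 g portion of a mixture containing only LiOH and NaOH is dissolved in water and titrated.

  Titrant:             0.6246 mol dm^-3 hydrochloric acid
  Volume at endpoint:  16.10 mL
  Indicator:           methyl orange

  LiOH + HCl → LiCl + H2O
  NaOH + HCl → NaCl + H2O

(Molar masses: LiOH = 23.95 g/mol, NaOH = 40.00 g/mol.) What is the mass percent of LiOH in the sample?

n(HCl) = 0.01610 × 0.6246 = 0.01006 mol
Let x = n(LiOH), y = n(NaOH).
Titrant: 1x + 1y = 0.01006;  mass: 23.95x + 40.00y = 0.3390
Solving, x = 3.940 × 10^-3 mol, y = 6.116 × 10^-3 mol
mass of LiOH = 3.940 × 10^-3 × 23.95 = 0.09437 g
% LiOH = 0.09437 / 0.3390 × 100 = 27.84 %

27.84 %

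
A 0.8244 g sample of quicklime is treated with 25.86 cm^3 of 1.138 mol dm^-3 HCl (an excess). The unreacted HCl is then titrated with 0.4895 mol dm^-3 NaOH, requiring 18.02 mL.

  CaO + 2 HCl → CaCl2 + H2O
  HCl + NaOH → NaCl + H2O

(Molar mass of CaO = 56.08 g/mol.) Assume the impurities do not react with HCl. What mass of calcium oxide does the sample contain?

0.5778 g

n(HCl) added = 0.02586 × 1.138 = 0.02943 mol
n(NaOH) used in back-titration = 0.01802 × 0.4895 = 8.821 × 10^-3 mol
n(HCl) left over = 8.821 × 10^-3 mol (1:1 ratio)
n(HCl) consumed by analyte = 0.02943 − 8.821 × 10^-3 = 0.02061 mol
From the 1:2 ratio, n(CaO) = 1/2 × 0.02061 = 0.01030 mol
mass of CaO = 0.01030 × 56.08 = 0.5778 g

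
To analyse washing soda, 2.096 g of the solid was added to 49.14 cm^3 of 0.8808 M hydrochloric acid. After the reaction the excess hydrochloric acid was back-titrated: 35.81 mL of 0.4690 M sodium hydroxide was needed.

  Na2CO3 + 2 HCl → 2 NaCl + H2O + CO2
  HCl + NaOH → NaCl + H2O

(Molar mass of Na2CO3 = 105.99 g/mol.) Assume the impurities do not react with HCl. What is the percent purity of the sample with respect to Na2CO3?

66.97 %

n(HCl) added = 0.04914 × 0.8808 = 0.04328 mol
n(NaOH) used in back-titration = 0.03581 × 0.4690 = 0.01679 mol
n(HCl) left over = 0.01679 mol (1:1 ratio)
n(HCl) consumed by analyte = 0.04328 − 0.01679 = 0.02649 mol
From the 1:2 ratio, n(Na2CO3) = 1/2 × 0.02649 = 0.01324 mol
mass of Na2CO3 = 0.01324 × 105.99 = 1.404 g
% Na2CO3 = 1.404 / 2.096 × 100 = 66.97 %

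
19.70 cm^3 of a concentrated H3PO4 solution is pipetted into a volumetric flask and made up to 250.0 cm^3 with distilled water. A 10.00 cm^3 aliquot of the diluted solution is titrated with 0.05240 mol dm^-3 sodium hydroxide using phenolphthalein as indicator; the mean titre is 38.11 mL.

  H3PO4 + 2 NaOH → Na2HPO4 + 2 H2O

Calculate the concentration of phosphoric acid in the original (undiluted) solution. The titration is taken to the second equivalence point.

1.267 mol/L

n(NaOH) = 0.03811 × 0.05240 = 1.997 × 10^-3 mol
From the 1:2 ratio, n(H3PO4) in the aliquot = 1/2 × 1.997 × 10^-3 = 9.985 × 10^-4 mol
[H3PO4]_dilute = 9.985 × 10^-4 / 0.01000 = 0.09985 mol/L
Dilution factor = 250.0 / 19.70 = 12.69
[H3PO4]_stock = 0.09985 × 12.69 = 1.267 mol/L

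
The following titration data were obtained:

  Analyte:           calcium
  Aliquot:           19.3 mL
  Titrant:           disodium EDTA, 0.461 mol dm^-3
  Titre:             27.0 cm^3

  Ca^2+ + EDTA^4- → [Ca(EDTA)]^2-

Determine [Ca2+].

0.645 mol/L

n(EDTA) = 0.0270 L × 0.461 mol/L = 0.0124 mol
n(Ca2+) = 0.0124 mol (1:1 mole ratio)
[Ca2+] = 0.0124 mol / 0.0193 L = 0.645 mol/L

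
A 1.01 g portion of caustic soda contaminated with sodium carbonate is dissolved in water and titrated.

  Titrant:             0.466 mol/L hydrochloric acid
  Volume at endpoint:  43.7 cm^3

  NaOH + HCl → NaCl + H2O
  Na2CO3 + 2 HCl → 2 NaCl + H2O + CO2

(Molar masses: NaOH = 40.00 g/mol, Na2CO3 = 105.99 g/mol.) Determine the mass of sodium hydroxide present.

n(HCl) = 0.0437 × 0.466 = 0.0204 mol
Let x = n(NaOH), y = n(Na2CO3).
Titrant: 1x + 2y = 0.0204;  mass: 40.00x + 105.99y = 1.01
Solving, x = 5.33 × 10^-3 mol, y = 7.52 × 10^-3 mol
mass of NaOH = 5.33 × 10^-3 × 40.00 = 0.213 g

0.213 g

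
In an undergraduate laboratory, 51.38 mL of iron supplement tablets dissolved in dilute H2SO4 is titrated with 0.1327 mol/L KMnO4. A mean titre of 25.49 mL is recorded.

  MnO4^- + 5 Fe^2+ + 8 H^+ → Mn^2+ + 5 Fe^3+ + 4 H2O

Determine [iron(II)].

n(KMnO4) = 0.02549 L × 0.1327 mol/L = 3.383 × 10^-3 mol
From the 5:1 mole ratio, n(Fe2+) = 5/1 × 3.383 × 10^-3 = 0.01691 mol
[Fe2+] = 0.01691 mol / 0.05138 L = 0.3292 mol/L

0.3292 mol/L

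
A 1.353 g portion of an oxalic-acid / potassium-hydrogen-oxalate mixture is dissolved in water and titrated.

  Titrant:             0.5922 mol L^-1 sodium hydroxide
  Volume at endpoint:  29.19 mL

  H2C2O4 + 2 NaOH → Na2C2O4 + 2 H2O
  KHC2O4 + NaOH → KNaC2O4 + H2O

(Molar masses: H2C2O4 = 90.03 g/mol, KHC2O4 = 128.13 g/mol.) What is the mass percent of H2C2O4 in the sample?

n(NaOH) = 0.02919 × 0.5922 = 0.01729 mol
Let x = n(H2C2O4), y = n(KHC2O4).
Titrant: 2x + 1y = 0.01729;  mass: 90.03x + 128.13y = 1.353
Solving, x = 5.185 × 10^-3 mol, y = 6.916 × 10^-3 mol
mass of H2C2O4 = 5.185 × 10^-3 × 90.03 = 0.4668 g
% H2C2O4 = 0.4668 / 1.353 × 100 = 34.50 %

34.50 %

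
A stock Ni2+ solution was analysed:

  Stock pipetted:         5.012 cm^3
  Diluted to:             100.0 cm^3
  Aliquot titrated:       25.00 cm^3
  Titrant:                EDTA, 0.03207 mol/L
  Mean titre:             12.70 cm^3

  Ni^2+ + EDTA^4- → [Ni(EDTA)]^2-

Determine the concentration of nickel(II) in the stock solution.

n(EDTA) = 0.01270 × 0.03207 = 4.073 × 10^-4 mol
n(Ni2+) in the aliquot = 4.073 × 10^-4 mol (1:1 ratio)
[Ni2+]_dilute = 4.073 × 10^-4 / 0.02500 = 0.01629 mol/L
Dilution factor = 100.0 / 5.012 = 19.95
[Ni2+]_stock = 0.01629 × 19.95 = 0.3251 mol/L

0.3251 mol/L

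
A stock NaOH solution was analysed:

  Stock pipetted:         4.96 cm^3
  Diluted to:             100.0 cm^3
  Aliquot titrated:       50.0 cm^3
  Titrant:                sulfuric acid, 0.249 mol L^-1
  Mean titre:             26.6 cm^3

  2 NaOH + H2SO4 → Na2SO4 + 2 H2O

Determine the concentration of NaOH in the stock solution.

5.34 mol/L

n(H2SO4) = 0.0266 × 0.249 = 6.62 × 10^-3 mol
From the 2:1 ratio, n(NaOH) in the aliquot = 2/1 × 6.62 × 10^-3 = 0.0132 mol
[NaOH]_dilute = 0.0132 / 0.0500 = 0.265 mol/L
Dilution factor = 100.0 / 4.96 = 20.16
[NaOH]_stock = 0.265 × 20.16 = 5.34 mol/L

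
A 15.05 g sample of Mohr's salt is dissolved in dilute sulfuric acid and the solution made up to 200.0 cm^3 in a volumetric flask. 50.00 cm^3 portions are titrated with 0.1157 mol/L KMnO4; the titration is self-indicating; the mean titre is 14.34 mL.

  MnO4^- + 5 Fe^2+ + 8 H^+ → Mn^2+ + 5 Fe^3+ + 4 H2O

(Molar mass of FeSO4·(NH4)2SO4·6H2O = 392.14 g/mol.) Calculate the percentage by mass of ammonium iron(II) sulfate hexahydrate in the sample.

n(KMnO4) per titration = 0.01434 × 0.1157 = 1.659 × 10^-3 mol
From the 5:1 ratio, n(FeSO4·(NH4)2SO4·6H2O) in each aliquot = 5/1 × 1.659 × 10^-3 = 8.296 × 10^-3 mol
n(FeSO4·(NH4)2SO4·6H2O) in the whole flask = 8.296 × 10^-3 × 200.0/50.00 = 0.03318 mol
mass of FeSO4·(NH4)2SO4·6H2O = 0.03318 × 392.14 = 13.01 g
% FeSO4·(NH4)2SO4·6H2O = 13.01 / 15.05 × 100 = 86.46 %

86.46 %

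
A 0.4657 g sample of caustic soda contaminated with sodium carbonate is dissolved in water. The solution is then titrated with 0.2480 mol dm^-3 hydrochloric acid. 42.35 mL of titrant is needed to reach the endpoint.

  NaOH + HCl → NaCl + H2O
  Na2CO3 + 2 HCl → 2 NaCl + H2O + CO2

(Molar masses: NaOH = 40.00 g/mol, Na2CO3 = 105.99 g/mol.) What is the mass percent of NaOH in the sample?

n(HCl) = 0.04235 × 0.2480 = 0.01050 mol
Let x = n(NaOH), y = n(Na2CO3).
Titrant: 1x + 2y = 0.01050;  mass: 40.00x + 105.99y = 0.4657
Solving, x = 6.995 × 10^-3 mol, y = 1.754 × 10^-3 mol
mass of NaOH = 6.995 × 10^-3 × 40.00 = 0.2798 g
% NaOH = 0.2798 / 0.4657 × 100 = 60.08 %

60.08 %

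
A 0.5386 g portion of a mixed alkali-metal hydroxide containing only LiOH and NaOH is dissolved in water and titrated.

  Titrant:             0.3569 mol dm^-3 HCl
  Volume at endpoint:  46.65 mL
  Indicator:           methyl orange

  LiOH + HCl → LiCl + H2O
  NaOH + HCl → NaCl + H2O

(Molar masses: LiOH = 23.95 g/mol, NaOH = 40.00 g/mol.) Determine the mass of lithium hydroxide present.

0.1901 g

n(HCl) = 0.04665 × 0.3569 = 0.01665 mol
Let x = n(LiOH), y = n(NaOH).
Titrant: 1x + 1y = 0.01665;  mass: 23.95x + 40.00y = 0.5386
Solving, x = 7.936 × 10^-3 mol, y = 8.713 × 10^-3 mol
mass of LiOH = 7.936 × 10^-3 × 23.95 = 0.1901 g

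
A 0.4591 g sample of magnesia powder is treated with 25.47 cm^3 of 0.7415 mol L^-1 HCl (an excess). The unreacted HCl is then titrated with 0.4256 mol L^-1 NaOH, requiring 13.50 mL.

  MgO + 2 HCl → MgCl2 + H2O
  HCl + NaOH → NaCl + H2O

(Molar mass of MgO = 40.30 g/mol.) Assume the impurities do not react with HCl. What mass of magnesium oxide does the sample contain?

n(HCl) added = 0.02547 × 0.7415 = 0.01889 mol
n(NaOH) used in back-titration = 0.01350 × 0.4256 = 5.746 × 10^-3 mol
n(HCl) left over = 5.746 × 10^-3 mol (1:1 ratio)
n(HCl) consumed by analyte = 0.01889 − 5.746 × 10^-3 = 0.01314 mol
From the 1:2 ratio, n(MgO) = 1/2 × 0.01314 = 6.570 × 10^-3 mol
mass of MgO = 6.570 × 10^-3 × 40.30 = 0.2648 g

0.2648 g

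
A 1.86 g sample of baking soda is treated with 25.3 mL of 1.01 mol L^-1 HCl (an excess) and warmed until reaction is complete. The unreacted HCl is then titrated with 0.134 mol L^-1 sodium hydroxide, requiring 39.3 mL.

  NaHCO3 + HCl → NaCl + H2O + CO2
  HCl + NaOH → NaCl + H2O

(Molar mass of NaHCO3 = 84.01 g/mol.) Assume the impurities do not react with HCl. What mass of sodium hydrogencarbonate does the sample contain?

1.70 g

n(HCl) added = 0.0253 × 1.01 = 0.0256 mol
n(NaOH) used in back-titration = 0.0393 × 0.134 = 5.27 × 10^-3 mol
n(HCl) left over = 5.27 × 10^-3 mol (1:1 ratio)
n(HCl) consumed by analyte = 0.0256 − 5.27 × 10^-3 = 0.0203 mol
n(NaHCO3) = 0.0203 mol (1:1 ratio)
mass of NaHCO3 = 0.0203 × 84.01 = 1.70 g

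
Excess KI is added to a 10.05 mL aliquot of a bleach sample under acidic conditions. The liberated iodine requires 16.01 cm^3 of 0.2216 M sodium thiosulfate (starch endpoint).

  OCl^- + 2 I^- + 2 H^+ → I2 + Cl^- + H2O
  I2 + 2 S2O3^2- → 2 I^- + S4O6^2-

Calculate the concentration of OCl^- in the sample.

0.1765 M

n(S2O3^2-) = 0.01601 × 0.2216 = 3.548 × 10^-3 mol
n(I2) = n(S2O3^2-)/2 = 1.774 × 10^-3 mol
n(OCl^-) in the aliquot = 1.774 × 10^-3 mol (1:1 ratio)
[OCl^-] = 1.774 × 10^-3 / 0.01005 = 0.1765 mol/L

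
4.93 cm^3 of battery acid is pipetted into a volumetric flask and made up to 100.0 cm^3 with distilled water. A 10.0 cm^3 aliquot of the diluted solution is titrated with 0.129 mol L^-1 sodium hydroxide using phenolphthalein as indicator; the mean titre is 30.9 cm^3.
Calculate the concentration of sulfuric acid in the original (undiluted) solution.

H2SO4 + 2 NaOH → Na2SO4 + 2 H2O
n(NaOH) = 0.0309 × 0.129 = 3.99 × 10^-3 mol
From the 1:2 ratio, n(H2SO4) in the aliquot = 1/2 × 3.99 × 10^-3 = 1.99 × 10^-3 mol
[H2SO4]_dilute = 1.99 × 10^-3 / 0.0100 = 0.199 mol/L
Dilution factor = 100.0 / 4.93 = 20.28
[H2SO4]_stock = 0.199 × 20.28 = 4.04 mol/L

4.04 mol/L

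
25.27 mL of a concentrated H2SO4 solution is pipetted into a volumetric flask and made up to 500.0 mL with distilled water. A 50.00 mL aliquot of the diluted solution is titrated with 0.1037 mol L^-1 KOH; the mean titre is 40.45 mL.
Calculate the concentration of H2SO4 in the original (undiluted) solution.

0.8300 mol/L

H2SO4 + 2 KOH → K2SO4 + 2 H2O
n(KOH) = 0.04045 × 0.1037 = 4.195 × 10^-3 mol
From the 1:2 ratio, n(H2SO4) in the aliquot = 1/2 × 4.195 × 10^-3 = 2.097 × 10^-3 mol
[H2SO4]_dilute = 2.097 × 10^-3 / 0.05000 = 0.04195 mol/L
Dilution factor = 500.0 / 25.27 = 19.79
[H2SO4]_stock = 0.04195 × 19.79 = 0.8300 mol/L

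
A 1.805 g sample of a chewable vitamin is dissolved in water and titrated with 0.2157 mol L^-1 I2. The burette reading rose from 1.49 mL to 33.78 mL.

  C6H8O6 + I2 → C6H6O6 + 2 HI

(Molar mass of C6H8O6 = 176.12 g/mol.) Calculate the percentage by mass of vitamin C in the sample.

67.96 %

n(I2) = 0.03229 L × 0.2157 mol/L = 6.965 × 10^-3 mol
n(C6H8O6) = 6.965 × 10^-3 mol (1:1 ratio)
mass of C6H8O6 = 6.965 × 10^-3 × 176.12 g/mol = 1.227 g
% C6H8O6 = 1.227 / 1.805 × 100 = 67.96 %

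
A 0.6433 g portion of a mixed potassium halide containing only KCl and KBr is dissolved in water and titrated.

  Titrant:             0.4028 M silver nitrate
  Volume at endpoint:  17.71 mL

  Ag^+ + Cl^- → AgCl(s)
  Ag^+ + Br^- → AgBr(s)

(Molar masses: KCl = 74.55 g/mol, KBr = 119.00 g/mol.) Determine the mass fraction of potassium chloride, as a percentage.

53.60 %

n(AgNO3) = 0.01771 × 0.4028 = 7.134 × 10^-3 mol
Let x = n(KCl), y = n(KBr).
Titrant: 1x + 1y = 7.134 × 10^-3;  mass: 74.55x + 119.00y = 0.6433
Solving, x = 4.625 × 10^-3 mol, y = 2.508 × 10^-3 mol
mass of KCl = 4.625 × 10^-3 × 74.55 = 0.3448 g
% KCl = 0.3448 / 0.6433 × 100 = 53.60 %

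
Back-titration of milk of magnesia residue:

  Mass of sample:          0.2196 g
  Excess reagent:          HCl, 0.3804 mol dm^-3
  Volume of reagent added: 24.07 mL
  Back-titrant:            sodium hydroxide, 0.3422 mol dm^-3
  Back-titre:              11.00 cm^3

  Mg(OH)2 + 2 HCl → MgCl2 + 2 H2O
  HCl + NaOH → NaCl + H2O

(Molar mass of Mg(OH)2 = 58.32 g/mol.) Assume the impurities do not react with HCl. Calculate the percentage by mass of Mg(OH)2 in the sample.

71.60 %

n(HCl) added = 0.02407 × 0.3804 = 9.156 × 10^-3 mol
n(NaOH) used in back-titration = 0.01100 × 0.3422 = 3.764 × 10^-3 mol
n(HCl) left over = 3.764 × 10^-3 mol (1:1 ratio)
n(HCl) consumed by analyte = 9.156 × 10^-3 − 3.764 × 10^-3 = 5.392 × 10^-3 mol
From the 1:2 ratio, n(Mg(OH)2) = 1/2 × 5.392 × 10^-3 = 2.696 × 10^-3 mol
mass of Mg(OH)2 = 2.696 × 10^-3 × 58.32 = 0.1572 g
% Mg(OH)2 = 0.1572 / 0.2196 × 100 = 71.60 %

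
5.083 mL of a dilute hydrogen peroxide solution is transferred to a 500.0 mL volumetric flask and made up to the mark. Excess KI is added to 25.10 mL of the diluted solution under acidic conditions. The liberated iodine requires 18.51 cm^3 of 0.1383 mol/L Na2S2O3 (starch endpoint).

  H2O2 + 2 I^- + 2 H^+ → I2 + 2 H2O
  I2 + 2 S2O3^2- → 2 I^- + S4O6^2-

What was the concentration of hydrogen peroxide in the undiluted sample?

n(S2O3^2-) = 0.01851 × 0.1383 = 2.560 × 10^-3 mol
n(I2) = n(S2O3^2-)/2 = 1.280 × 10^-3 mol
n(H2O2) in the aliquot = 1.280 × 10^-3 mol (1:1 ratio)
[H2O2]_dilute = 1.280 × 10^-3 / 0.02510 = 0.05099 mol/L
[H2O2]_original = 0.05099 × 500.0/5.083 = 5.016 mol/L

5.016 mol/L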